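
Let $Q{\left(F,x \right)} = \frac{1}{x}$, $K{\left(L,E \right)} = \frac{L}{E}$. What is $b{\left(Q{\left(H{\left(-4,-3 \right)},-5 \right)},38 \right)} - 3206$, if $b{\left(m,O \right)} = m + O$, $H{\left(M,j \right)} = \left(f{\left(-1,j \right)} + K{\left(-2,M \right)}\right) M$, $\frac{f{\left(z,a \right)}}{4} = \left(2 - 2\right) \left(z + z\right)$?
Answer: $- \frac{15841}{5} \approx -3168.2$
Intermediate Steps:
$f{\left(z,a \right)} = 0$ ($f{\left(z,a \right)} = 4 \left(2 - 2\right) \left(z + z\right) = 4 \cdot 0 \cdot 2 z = 4 \cdot 0 = 0$)
$H{\left(M,j \right)} = -2$ ($H{\left(M,j \right)} = \left(0 - \frac{2}{M}\right) M = - \frac{2}{M} M = -2$)
$b{\left(m,O \right)} = O + m$
$b{\left(Q{\left(H{\left(-4,-3 \right)},-5 \right)},38 \right)} - 3206 = \left(38 + \frac{1}{-5}\right) - 3206 = \left(38 - \frac{1}{5}\right) - 3206 = \frac{189}{5} - 3206 = - \frac{15841}{5}$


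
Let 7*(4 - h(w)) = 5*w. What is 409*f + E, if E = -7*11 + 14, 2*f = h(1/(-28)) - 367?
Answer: -29122183/392 ≈ -74291.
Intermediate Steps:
h(w) = 4 - 5*w/7
f = -71143/392 (f = ((4 - 5/7/(-28)) - 367)/2 = ((4 - 5/7*(-1/28)) - 367)/2 = ((4 + 5/196) - 367)/2 = (789/196 - 367)/2 = (½)*(-71143/196) = -71143/392 ≈ -181.49)
E = -63 (E = -77 + 14 = -63)
409*f + E = 409*(-71143/392) - 63 = -29097487/392 - 63 = -29122183/392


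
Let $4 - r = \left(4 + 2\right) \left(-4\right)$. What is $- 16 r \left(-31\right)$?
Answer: $13888$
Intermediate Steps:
$r = 28$ ($r = 4 - \left(4 + 2\right) \left(-4\right) = 4 - 6 \left(-4\right) = 4 - -24 = 4 + 24 = 28$)
$- 16 r \left(-31\right) = \left(-16\right) 28 \left(-31\right) = \left(-448\right) \left(-31\right) = 13888$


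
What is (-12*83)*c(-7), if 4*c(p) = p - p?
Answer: 0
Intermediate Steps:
c(p) = 0 (c(p) = (p - p)/4 = (¼)*0 = 0)
(-12*83)*c(-7) = -12*83*0 = -996*0 = 0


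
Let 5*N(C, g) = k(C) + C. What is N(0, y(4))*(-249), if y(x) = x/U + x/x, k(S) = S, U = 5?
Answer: 0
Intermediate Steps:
y(x) = 1 + x/5 (y(x) = x/5 + x/x = x*(1/5) + 1 = x/5 + 1 = 1 + x/5)
N(C, g) = 2*C/5 (N(C, g) = (C + C)/5 = (2*C)/5 = 2*C/5)
N(0, y(4))*(-249) = ((2/5)*0)*(-249) = 0*(-249) = 0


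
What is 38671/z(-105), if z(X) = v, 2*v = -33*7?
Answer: -77342/231 ≈ -334.81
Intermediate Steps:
v = -231/2 (v = (-33*7)/2 = (½)*(-231) = -231/2 ≈ -115.50)
z(X) = -231/2
38671/z(-105) = 38671/(-231/2) = 38671*(-2/231) = -77342/231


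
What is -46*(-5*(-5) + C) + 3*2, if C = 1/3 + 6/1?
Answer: -4306/3 ≈ -1435.3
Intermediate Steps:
C = 19/3 (C = 1*(⅓) + 6*1 = ⅓ + 6 = 19/3 ≈ 6.3333)
-46*(-5*(-5) + C) + 3*2 = -46*(-5*(-5) + 19/3) + 3*2 = -46*(25 + 19/3) + 6 = -46*94/3 + 6 = -4324/3 + 6 = -4306/3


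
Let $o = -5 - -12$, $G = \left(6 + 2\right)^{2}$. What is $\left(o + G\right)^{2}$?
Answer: $5041$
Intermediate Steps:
$G = 64$ ($G = 8^{2} = 64$)
$o = 7$ ($o = -5 + 12 = 7$)
$\left(o + G\right)^{2} = \left(7 + 64\right)^{2} = 71^{2} = 5041$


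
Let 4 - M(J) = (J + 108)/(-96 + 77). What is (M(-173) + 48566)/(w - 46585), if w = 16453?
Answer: -922765/572508 ≈ -1.6118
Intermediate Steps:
M(J) = 184/19 + J/19 (M(J) = 4 - (J + 108)/(-96 + 77) = 4 - (108 + J)/(-19) = 4 - (108 + J)*(-1)/19 = 4 - (-108/19 - J/19) = 4 + (108/19 + J/19) = 184/19 + J/19)
(M(-173) + 48566)/(w - 46585) = ((184/19 + (1/19)*(-173)) + 48566)/(16453 - 46585) = ((184/19 - 173/19) + 48566)/(-30132) = (11/19 + 48566)*(-1/30132) = (922765/19)*(-1/30132) = -922765/572508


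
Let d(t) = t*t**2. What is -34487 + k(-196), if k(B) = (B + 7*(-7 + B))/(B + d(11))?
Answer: -39144362/1135 ≈ -34488.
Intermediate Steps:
d(t) = t**3
k(B) = (-49 + 8*B)/(1331 + B) (k(B) = (B + 7*(-7 + B))/(B + 11**3) = (B + (-49 + 7*B))/(B + 1331) = (-49 + 8*B)/(1331 + B))
-34487 + k(-196) = -34487 + (-49 + 8*(-196))/(1331 - 196) = -34487 + (-49 - 1568)/1135 = -34487 + (1/1135)*(-1617) = -34487 - 1617/1135 = -39144362/1135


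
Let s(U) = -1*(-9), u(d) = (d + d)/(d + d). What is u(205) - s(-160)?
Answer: -8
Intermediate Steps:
u(d) = 1 (u(d) = (2*d)/((2*d)) = (2*d)*(1/(2*d)) = 1)
s(U) = 9
u(205) - s(-160) = 1 - 1*9 = 1 - 9 = -8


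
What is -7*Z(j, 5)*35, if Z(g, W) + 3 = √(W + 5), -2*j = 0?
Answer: 735 - 245*√10 ≈ -39.758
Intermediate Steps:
j = 0 (j = -½*0 = 0)
Z(g, W) = -3 + √(5 + W) (Z(g, W) = -3 + √(W + 5) = -3 + √(5 + W))
-7*Z(j, 5)*35 = -7*(-3 + √(5 + 5))*35 = -7*(-3 + √10)*35 = (21 - 7*√10)*35 = 735 - 245*√10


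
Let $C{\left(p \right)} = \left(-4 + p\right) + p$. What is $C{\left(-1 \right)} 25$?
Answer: $-150$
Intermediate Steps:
$C{\left(p \right)} = -4 + 2 p$
$C{\left(-1 \right)} 25 = \left(-4 + 2 \left(-1\right)\right) 25 = \left(-4 - 2\right) 25 = \left(-6\right) 25 = -150$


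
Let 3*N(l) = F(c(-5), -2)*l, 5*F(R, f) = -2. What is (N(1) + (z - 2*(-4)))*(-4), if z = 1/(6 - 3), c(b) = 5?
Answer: -164/5 ≈ -32.800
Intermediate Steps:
F(R, f) = -⅖ (F(R, f) = (⅕)*(-2) = -⅖)
z = ⅓ (z = 1/3 = ⅓ ≈ 0.33333)
N(l) = -2*l/15 (N(l) = (-2*l/5)/3 = -2*l/15)
(N(1) + (z - 2*(-4)))*(-4) = (-2/15*1 + (⅓ - 2*(-4)))*(-4) = (-2/15 + (⅓ + 8))*(-4) = (-2/15 + 25/3)*(-4) = (41/5)*(-4) = -164/5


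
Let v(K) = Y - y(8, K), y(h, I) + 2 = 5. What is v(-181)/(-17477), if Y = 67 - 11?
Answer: -53/17477 ≈ -0.0030326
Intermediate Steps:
Y = 56
y(h, I) = 3 (y(h, I) = -2 + 5 = 3)
v(K) = 53 (v(K) = 56 - 1*3 = 56 - 3 = 53)
v(-181)/(-17477) = 53/(-17477) = 53*(-1/17477) = -53/17477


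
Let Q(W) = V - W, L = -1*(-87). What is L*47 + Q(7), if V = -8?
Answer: 4074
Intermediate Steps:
L = 87
Q(W) = -8 - W
L*47 + Q(7) = 87*47 + (-8 - 1*7) = 4089 + (-8 - 7) = 4089 - 15 = 4074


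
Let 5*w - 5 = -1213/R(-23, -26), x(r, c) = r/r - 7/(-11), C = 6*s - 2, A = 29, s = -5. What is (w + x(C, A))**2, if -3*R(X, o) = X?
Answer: 1346449636/1600225 ≈ 841.41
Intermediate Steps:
R(X, o) = -X/3
C = -32 (C = 6*(-5) - 2 = -30 - 2 = -32)
x(r, c) = 18/11 (x(r, c) = 1 - 7*(-1/11) = 1 + 7/11 = 18/11)
w = -3524/115 (w = 1 + (-1213/((-1/3*(-23))))/5 = 1 + (-1213/23/3)/5 = 1 + (-1213*3/23)/5 = 1 + (1/5)*(-3639/23) = 1 - 3639/115 = -3524/115 ≈ -30.643)
(w + x(C, A))**2 = (-3524/115 + 18/11)**2 = (-36694/1265)**2 = 1346449636/1600225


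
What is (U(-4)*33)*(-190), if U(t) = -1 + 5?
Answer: -25080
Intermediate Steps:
U(t) = 4
(U(-4)*33)*(-190) = (4*33)*(-190) = 132*(-190) = -25080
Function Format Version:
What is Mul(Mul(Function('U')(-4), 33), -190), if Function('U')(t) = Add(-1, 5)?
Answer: -25080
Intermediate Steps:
Function('U')(t) = 4
Mul(Mul(Function('U')(-4), 33), -190) = Mul(Mul(4, 33), -190) = Mul(132, -190) = -25080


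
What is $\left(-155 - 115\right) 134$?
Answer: $-36180$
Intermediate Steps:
$\left(-155 - 115\right) 134 = \left(-270\right) 134 = -36180$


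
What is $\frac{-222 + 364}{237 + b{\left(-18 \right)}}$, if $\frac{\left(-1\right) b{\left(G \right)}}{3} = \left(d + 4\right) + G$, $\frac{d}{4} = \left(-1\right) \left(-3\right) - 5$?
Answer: $\frac{142}{303} \approx 0.46865$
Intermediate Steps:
$d = -8$ ($d = 4 \left(\left(-1\right) \left(-3\right) - 5\right) = 4 \left(3 - 5\right) = 4 \left(-2\right) = -8$)
$b{\left(G \right)} = 12 - 3 G$ ($b{\left(G \right)} = - 3 \left(\left(-8 + 4\right) + G\right) = - 3 \left(-4 + G\right) = 12 - 3 G$)
$\frac{-222 + 364}{237 + b{\left(-18 \right)}} = \frac{-222 + 364}{237 + \left(12 - -54\right)} = \frac{142}{237 + \left(12 + 54\right)} = \frac{142}{237 + 66} = \frac{142}{303}$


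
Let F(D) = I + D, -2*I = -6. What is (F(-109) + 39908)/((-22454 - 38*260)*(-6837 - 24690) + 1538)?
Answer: 19901/509697778 ≈ 3.9045e-5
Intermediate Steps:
I = 3 (I = -½*(-6) = 3)
F(D) = 3 + D
(F(-109) + 39908)/((-22454 - 38*260)*(-6837 - 24690) + 1538) = ((3 - 109) + 39908)/((-22454 - 38*260)*(-6837 - 24690) + 1538) = (-106 + 39908)/((-22454 - 9880)*(-31527) + 1538) = 39802/(-32334*(-31527) + 1538) = 39802/(1019394018 + 1538) = 39802/1019395556 = 39802*(1/1019395556) = 19901/509697778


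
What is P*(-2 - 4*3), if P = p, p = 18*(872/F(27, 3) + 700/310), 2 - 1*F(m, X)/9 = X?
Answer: 739256/31 ≈ 23847.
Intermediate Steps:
F(m, X) = 18 - 9*X
p = -52804/31 (p = 18*(872/(18 - 9*3) + 700/310) = 18*(872/(18 - 27) + 700*(1/310)) = 18*(872/(-9) + 70/31) = 18*(872*(-⅑) + 70/31) = 18*(-872/9 + 70/31) = 18*(-26402/279) = -52804/31 ≈ -1703.4)
P = -52804/31 ≈ -1703.4
P*(-2 - 4*3) = -52804*(-2 - 4*3)/31 = -52804*(-2 - 12)/31 = -52804/31*(-14) = 739256/31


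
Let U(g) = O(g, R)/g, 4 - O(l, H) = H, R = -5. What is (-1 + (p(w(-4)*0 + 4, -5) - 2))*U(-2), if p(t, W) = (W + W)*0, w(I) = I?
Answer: 27/2 ≈ 13.500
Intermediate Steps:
p(t, W) = 0 (p(t, W) = (2*W)*0 = 0)
O(l, H) = 4 - H
U(g) = 9/g (U(g) = (4 - 1*(-5))/g = (4 + 5)/g = 9/g)
(-1 + (p(w(-4)*0 + 4, -5) - 2))*U(-2) = (-1 + (0 - 2))*(9/(-2)) = (-1 - 2)*(9*(-½)) = -3*(-9/2) = 27/2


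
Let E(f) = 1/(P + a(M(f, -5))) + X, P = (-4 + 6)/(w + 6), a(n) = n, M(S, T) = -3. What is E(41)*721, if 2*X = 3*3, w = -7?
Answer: 31003/10 ≈ 3100.3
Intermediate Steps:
P = -2 (P = (-4 + 6)/(-7 + 6) = 2/(-1) = 2*(-1) = -2)
X = 9/2 (X = (3*3)/2 = (½)*9 = 9/2 ≈ 4.5000)
E(f) = 43/10 (E(f) = 1/(-2 - 3) + 9/2 = 1/(-5) + 9/2 = -⅕ + 9/2 = 43/10)
E(41)*721 = (43/10)*721 = 31003/10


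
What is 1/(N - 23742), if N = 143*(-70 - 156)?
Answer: -1/56060 ≈ -1.7838e-5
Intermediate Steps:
N = -32318 (N = 143*(-226) = -32318)
1/(N - 23742) = 1/(-32318 - 23742) = 1/(-56060) = -1/56060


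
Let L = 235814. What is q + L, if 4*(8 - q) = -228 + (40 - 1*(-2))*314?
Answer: 232582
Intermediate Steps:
q = -3232 (q = 8 - (-228 + (40 - 1*(-2))*314)/4 = 8 - (-228 + (40 + 2)*314)/4 = 8 - (-228 + 42*314)/4 = 8 - (-228 + 13188)/4 = 8 - ¼*12960 = 8 - 3240 = -3232)
q + L = -3232 + 235814 = 232582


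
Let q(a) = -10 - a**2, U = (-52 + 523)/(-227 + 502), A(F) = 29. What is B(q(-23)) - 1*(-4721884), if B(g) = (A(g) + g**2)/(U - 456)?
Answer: 196606781662/41643 ≈ 4.7212e+6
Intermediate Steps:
U = 471/275 ≈ 1.7127
B(g) = -7975/124929 - 275*g**2/124929 (B(g) = (29 + g**2)/(471/275 - 456) = (29 + g**2)/(-124929/275) = (29 + g**2)*(-275/124929) = -7975/124929 - 275*g**2/124929)
B(q(-23)) - 1*(-4721884) = (-7975/124929 - 275*(-10 - 1*(-23)**2)**2/124929) - 1*(-4721884) = (-7975/124929 - 275*(-10 - 1*529)**2/124929) + 4721884 = (-7975/124929 - 275*(-10 - 529)**2/124929) + 4721884 = (-7975/124929 - 275/124929*(-539)**2) + 4721884 = (-7975/124929 - 275/124929*290521) + 4721884 = (-7975/124929 - 11413325/17847) + 4721884 = -26633750/41643 + 4721884 = 196606781662/41643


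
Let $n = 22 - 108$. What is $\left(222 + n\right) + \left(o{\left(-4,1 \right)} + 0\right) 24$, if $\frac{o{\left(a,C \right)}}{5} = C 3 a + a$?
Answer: $-1784$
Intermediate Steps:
$o{\left(a,C \right)} = 5 a + 15 C a$ ($o{\left(a,C \right)} = 5 \left(C 3 a + a\right) = 5 \left(3 C a + a\right) = 5 \left(a + 3 C a\right) = 5 a + 15 C a$)
$n = -86$
$\left(222 + n\right) + \left(o{\left(-4,1 \right)} + 0\right) 24 = \left(222 - 86\right) + \left(5 \left(-4\right) \left(1 + 3 \cdot 1\right) + 0\right) 24 = 136 + \left(5 \left(-4\right) \left(1 + 3\right) + 0\right) 24 = 136 + \left(5 \left(-4\right) 4 + 0\right) 24 = 136 + \left(-80 + 0\right) 24 = 136 - 1920 = -1784$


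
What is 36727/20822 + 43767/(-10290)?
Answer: -44449637/17854865 ≈ -2.4895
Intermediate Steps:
36727/20822 + 43767/(-10290) = 36727*(1/20822) + 43767*(-1/10290) = 36727/20822 - 14589/3430 = -44449637/17854865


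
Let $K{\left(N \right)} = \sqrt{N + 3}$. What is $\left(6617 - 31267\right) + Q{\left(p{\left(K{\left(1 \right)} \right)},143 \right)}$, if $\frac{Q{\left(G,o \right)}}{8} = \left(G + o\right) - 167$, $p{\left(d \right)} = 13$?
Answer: $-24738$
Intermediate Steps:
$K{\left(N \right)} = \sqrt{3 + N}$
$Q{\left(G,o \right)} = -1336 + 8 G + 8 o$ ($Q{\left(G,o \right)} = 8 \left(\left(G + o\right) - 167\right) = 8 \left(-167 + G + o\right) = -1336 + 8 G + 8 o$)
$\left(6617 - 31267\right) + Q{\left(p{\left(K{\left(1 \right)} \right)},143 \right)} = \left(6617 - 31267\right) + \left(-1336 + 8 \cdot 13 + 8 \cdot 143\right) = -24650 + \left(-1336 + 104 + 1144\right) = -24650 - 88 = -24738$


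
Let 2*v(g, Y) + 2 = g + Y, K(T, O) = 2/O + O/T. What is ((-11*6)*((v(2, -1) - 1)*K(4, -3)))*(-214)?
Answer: 60027/2 ≈ 30014.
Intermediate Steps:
v(g, Y) = -1 + Y/2 + g/2 (v(g, Y) = -1 + (g + Y)/2 = -1 + (Y + g)/2 = -1 + (Y/2 + g/2) = -1 + Y/2 + g/2)
((-11*6)*((v(2, -1) - 1)*K(4, -3)))*(-214) = ((-11*6)*(((-1 + (1/2)*(-1) + (1/2)*2) - 1)*(2/(-3) - 3/4)))*(-214) = -66*((-1 - 1/2 + 1) - 1)*(2*(-1/3) - 3*1/4)*(-214) = -66*(-1/2 - 1)*(-2/3 - 3/4)*(-214) = -(-99)*(-17)/12*(-214) = -66*17/8*(-214) = -561/4*(-214) = 60027/2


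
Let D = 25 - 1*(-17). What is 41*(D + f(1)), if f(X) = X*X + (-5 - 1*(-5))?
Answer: 1763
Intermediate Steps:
f(X) = X² (f(X) = X² + (-5 + 5) = X² + 0 = X²)
D = 42 (D = 25 + 17 = 42)
41*(D + f(1)) = 41*(42 + 1²) = 41*(42 + 1) = 41*43 = 1763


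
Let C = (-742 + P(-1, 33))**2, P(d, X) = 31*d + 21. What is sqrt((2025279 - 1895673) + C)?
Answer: sqrt(695110) ≈ 833.73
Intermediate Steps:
P(d, X) = 21 + 31*d
C = 565504 (C = (-742 + (21 + 31*(-1)))**2 = (-742 + (21 - 31))**2 = (-742 - 10)**2 = (-752)**2 = 565504)
sqrt((2025279 - 1895673) + C) = sqrt((2025279 - 1895673) + 565504) = sqrt(129606 + 565504) = sqrt(695110)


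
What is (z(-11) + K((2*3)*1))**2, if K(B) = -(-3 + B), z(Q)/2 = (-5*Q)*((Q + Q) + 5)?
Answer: 3508129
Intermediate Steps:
z(Q) = -10*Q*(5 + 2*Q) (z(Q) = 2*((-5*Q)*((Q + Q) + 5)) = 2*((-5*Q)*(2*Q + 5)) = 2*((-5*Q)*(5 + 2*Q)) = 2*(-5*Q*(5 + 2*Q)) = -10*Q*(5 + 2*Q))
K(B) = 3 - B
(z(-11) + K((2*3)*1))**2 = (-10*(-11)*(5 + 2*(-11)) + (3 - 2*3))**2 = (-10*(-11)*(5 - 22) + (3 - 6))**2 = (-10*(-11)*(-17) + (3 - 1*6))**2 = (-1870 + (3 - 6))**2 = (-1870 - 3)**2 = (-1873)**2 = 3508129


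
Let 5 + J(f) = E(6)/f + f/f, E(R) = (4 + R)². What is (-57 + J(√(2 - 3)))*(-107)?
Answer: 6527 + 10700*I ≈ 6527.0 + 10700.0*I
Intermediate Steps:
J(f) = -4 + 100/f (J(f) = -5 + ((4 + 6)²/f + f/f) = -5 + (10²/f + 1) = -5 + (100/f + 1) = -5 + (1 + 100/f) = -4 + 100/f)
(-57 + J(√(2 - 3)))*(-107) = (-57 + (-4 + 100/(√(2 - 3))))*(-107) = (-57 + (-4 + 100/(√(-1))))*(-107) = (-57 + (-4 + 100/I))*(-107) = (-57 + (-4 + 100*(-I)))*(-107) = (-57 + (-4 - 100*I))*(-107) = (-61 - 100*I)*(-107) = 6527 + 10700*I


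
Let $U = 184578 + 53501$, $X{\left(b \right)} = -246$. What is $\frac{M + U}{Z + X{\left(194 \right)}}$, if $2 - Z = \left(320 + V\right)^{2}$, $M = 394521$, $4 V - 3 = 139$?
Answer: $- \frac{2530400}{506497} \approx -4.9959$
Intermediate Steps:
$V = \frac{71}{2}$ ($V = \frac{3}{4} + \frac{1}{4} \cdot 139 = \frac{3}{4} + \frac{139}{4} = \frac{71}{2} \approx 35.5$)
$U = 238079$
$Z = - \frac{505513}{4}$ ($Z = 2 - \left(320 + \frac{71}{2}\right)^{2} = 2 - \left(\frac{711}{2}\right)^{2} = 2 - \frac{505521}{4} = - \frac{505513}{4} \approx -1.2638 \cdot 10^{5}$)
$\frac{M + U}{Z + X{\left(194 \right)}} = \frac{394521 + 238079}{- \frac{505513}{4} - 246} = \frac{632600}{- \frac{506497}{4}} = 632600 \left(- \frac{4}{506497}\right) = - \frac{2530400}{506497}$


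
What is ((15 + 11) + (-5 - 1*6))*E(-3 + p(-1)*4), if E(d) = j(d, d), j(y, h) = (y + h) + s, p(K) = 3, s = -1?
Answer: 255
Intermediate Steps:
j(y, h) = -1 + h + y (j(y, h) = (y + h) - 1 = (h + y) - 1 = -1 + h + y)
E(d) = -1 + 2*d (E(d) = -1 + d + d = -1 + 2*d)
((15 + 11) + (-5 - 1*6))*E(-3 + p(-1)*4) = ((15 + 11) + (-5 - 1*6))*(-1 + 2*(-3 + 3*4)) = (26 + (-5 - 6))*(-1 + 2*(-3 + 12)) = (26 - 11)*(-1 + 2*9) = 15*(-1 + 18) = 15*17 = 255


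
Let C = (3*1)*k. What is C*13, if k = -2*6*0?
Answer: 0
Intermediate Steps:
k = 0 (k = -12*0 = 0)
C = 0 (C = (3*1)*0 = 3*0 = 0)
C*13 = 0*13 = 0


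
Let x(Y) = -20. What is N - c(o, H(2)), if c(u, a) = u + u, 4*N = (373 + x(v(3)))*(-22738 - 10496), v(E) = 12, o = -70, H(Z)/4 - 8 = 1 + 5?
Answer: -5865521/2 ≈ -2.9328e+6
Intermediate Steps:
H(Z) = 56 (H(Z) = 32 + 4*(1 + 5) = 32 + 4*6 = 32 + 24 = 56)
N = -5865801/2 (N = ((373 - 20)*(-22738 - 10496))/4 = (353*(-33234))/4 = (¼)*(-11731602) = -5865801/2 ≈ -2.9329e+6)
c(u, a) = 2*u
N - c(o, H(2)) = -5865801/2 - 2*(-70) = -5865801/2 - 1*(-140) = -5865801/2 + 140 = -5865521/2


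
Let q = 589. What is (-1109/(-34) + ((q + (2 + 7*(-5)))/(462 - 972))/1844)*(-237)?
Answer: -302909542/39185 ≈ -7730.2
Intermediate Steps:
(-1109/(-34) + ((q + (2 + 7*(-5)))/(462 - 972))/1844)*(-237) = (-1109/(-34) + ((589 + (2 + 7*(-5)))/(462 - 972))/1844)*(-237) = (-1109*(-1/34) + ((589 + (2 - 35))/(-510))*(1/1844))*(-237) = (1109/34 + ((589 - 33)*(-1/510))*(1/1844))*(-237) = (1109/34 + (556*(-1/510))*(1/1844))*(-237) = (1109/34 - 278/255*1/1844)*(-237) = (1109/34 - 139/235110)*(-237) = (3834298/117555)*(-237) = -302909542/39185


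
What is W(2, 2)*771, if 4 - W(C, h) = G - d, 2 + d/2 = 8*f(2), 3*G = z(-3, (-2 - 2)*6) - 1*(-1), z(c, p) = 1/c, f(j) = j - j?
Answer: -514/3 ≈ -171.33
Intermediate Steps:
f(j) = 0
z(c, p) = 1/c
G = 2/9 (G = (1/(-3) - 1*(-1))/3 = (-1/3 + 1)/3 = (1/3)*(2/3) = 2/9 ≈ 0.22222)
d = -4 (d = -4 + 2*(8*0) = -4 + 2*0 = -4 + 0 = -4)
W(C, h) = -2/9 (W(C, h) = 4 - (2/9 - 1*(-4)) = 4 - (2/9 + 4) = 4 - 1*38/9 = 4 - 38/9 = -2/9)
W(2, 2)*771 = -2/9*771 = -514/3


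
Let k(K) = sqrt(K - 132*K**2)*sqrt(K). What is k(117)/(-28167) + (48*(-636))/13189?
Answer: -30528/13189 - 39*I*sqrt(15443)/9389 ≈ -2.3147 - 0.51619*I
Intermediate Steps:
k(K) = sqrt(K)*sqrt(K - 132*K**2)
k(117)/(-28167) + (48*(-636))/13189 = (sqrt(117)*sqrt(117*(1 - 132*117)))/(-28167) + (48*(-636))/13189 = ((3*sqrt(13))*sqrt(117*(1 - 15444)))*(-1/28167) - 30528*1/13189 = ((3*sqrt(13))*sqrt(117*(-15443)))*(-1/28167) - 30528/13189 = ((3*sqrt(13))*sqrt(-1806831))*(-1/28167) - 30528/13189 = ((3*sqrt(13))*(3*I*sqrt(200759)))*(-1/28167) - 30528/13189 = (117*I*sqrt(15443))*(-1/28167) - 30528/13189 = -39*I*sqrt(15443)/9389 - 30528/13189 = -30528/13189 - 39*I*sqrt(15443)/9389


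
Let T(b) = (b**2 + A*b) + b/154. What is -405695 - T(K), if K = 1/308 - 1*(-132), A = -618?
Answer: -32400107435/94864 ≈ -3.4154e+5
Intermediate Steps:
K = 40657/308 (K = 1/308 + 132 = 40657/308 ≈ 132.00)
T(b) = b**2 - 95171*b/154 (T(b) = (b**2 - 618*b) + b/154 = b**2 - 95171*b/154)
-405695 - T(K) = -405695 - 40657*(-95171 + 154*(40657/308))/(154*308) = -405695 - 40657*(-95171 + 40657/2)/(154*308) = -405695 - 40657*(-149685)/(154*308*2) = -405695 - 1*(-6085743045/94864) = -405695 + 6085743045/94864 = -32400107435/94864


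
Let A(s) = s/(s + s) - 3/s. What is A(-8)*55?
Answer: 385/8 ≈ 48.125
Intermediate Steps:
A(s) = 1/2 - 3/s (A(s) = s/((2*s)) - 3/s = s*(1/(2*s)) - 3/s = 1/2 - 3/s)
A(-8)*55 = ((1/2)*(-6 - 8)/(-8))*55 = ((1/2)*(-1/8)*(-14))*55 = (7/8)*55 = 385/8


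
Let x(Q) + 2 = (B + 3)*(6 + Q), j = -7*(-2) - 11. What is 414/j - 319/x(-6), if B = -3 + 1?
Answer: 595/2 ≈ 297.50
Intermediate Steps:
B = -2
j = 3 (j = 14 - 11 = 3)
x(Q) = 4 + Q (x(Q) = -2 + (-2 + 3)*(6 + Q) = -2 + 1*(6 + Q) = -2 + (6 + Q) = 4 + Q)
414/j - 319/x(-6) = 414/3 - 319/(4 - 6) = 414*(⅓) - 319/(-2) = 138 - 319*(-½) = 138 + 319/2 = 595/2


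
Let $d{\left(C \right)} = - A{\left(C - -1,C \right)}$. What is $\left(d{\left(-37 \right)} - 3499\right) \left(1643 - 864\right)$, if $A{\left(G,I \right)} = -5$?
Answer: $-2721826$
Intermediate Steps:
$d{\left(C \right)} = 5$ ($d{\left(C \right)} = \left(-1\right) \left(-5\right) = 5$)
$\left(d{\left(-37 \right)} - 3499\right) \left(1643 - 864\right) = \left(5 - 3499\right) \left(1643 - 864\right) = \left(-3494\right) 779 = -2721826$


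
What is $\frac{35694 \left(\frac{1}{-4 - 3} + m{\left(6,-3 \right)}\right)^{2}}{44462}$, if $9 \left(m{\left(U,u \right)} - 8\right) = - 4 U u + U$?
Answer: $\frac{238771047}{1089319} \approx 219.19$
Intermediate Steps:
$m{\left(U,u \right)} = 8 + \frac{U}{9} - \frac{4 U u}{9}$ ($m{\left(U,u \right)} = 8 + \frac{- 4 U u + U}{9} = 8 + \frac{U - 4 U u}{9} = 8 - \left(- \frac{U}{9} + \frac{4 U u}{9}\right) = 8 + \frac{U}{9} - \frac{4 U u}{9}$)
$\frac{35694 \left(\frac{1}{-4 - 3} + m{\left(6,-3 \right)}\right)^{2}}{44462} = \frac{35694 \left(\frac{1}{-4 - 3} + \left(8 + \frac{1}{9} \cdot 6 - \frac{8}{3} \left(-3\right)\right)\right)^{2}}{44462} = 35694 \left(\frac{1}{-7} + \left(8 + \frac{2}{3} + 8\right)\right)^{2} \cdot \frac{1}{44462} = 35694 \left(- \frac{1}{7} + \frac{50}{3}\right)^{2} \cdot \frac{1}{44462} = 35694 \left(\frac{347}{21}\right)^{2} \cdot \frac{1}{44462} = 35694 \cdot \frac{120409}{441} \cdot \frac{1}{44462} = \frac{477542094}{49} \cdot \frac{1}{44462} = \frac{238771047}{1089319}$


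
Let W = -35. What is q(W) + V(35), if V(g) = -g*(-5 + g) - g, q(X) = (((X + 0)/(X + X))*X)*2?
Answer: -1120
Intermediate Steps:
q(X) = X (q(X) = ((X/((2*X)))*X)*2 = ((X*(1/(2*X)))*X)*2 = (X/2)*2 = X)
V(g) = -g - g*(-5 + g) (V(g) = -g*(-5 + g) - g = -g - g*(-5 + g))
q(W) + V(35) = -35 + 35*(4 - 1*35) = -35 + 35*(4 - 35) = -35 + 35*(-31) = -35 - 1085 = -1120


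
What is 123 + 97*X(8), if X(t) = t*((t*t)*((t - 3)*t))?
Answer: 1986683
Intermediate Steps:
X(t) = t⁴*(-3 + t) (X(t) = t*(t²*((-3 + t)*t)) = t*(t²*(t*(-3 + t))) = t*(t³*(-3 + t)) = t⁴*(-3 + t))
123 + 97*X(8) = 123 + 97*(8⁴*(-3 + 8)) = 123 + 97*(4096*5) = 123 + 97*20480 = 123 + 1986560 = 1986683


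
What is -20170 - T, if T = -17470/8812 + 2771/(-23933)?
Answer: -2126680991879/105448798 ≈ -20168.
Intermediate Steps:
T = -221263781/105448798 (T = -17470*1/8812 + 2771*(-1/23933) = -8735/4406 - 2771/23933 = -221263781/105448798 ≈ -2.0983)
-20170 - T = -20170 - 1*(-221263781/105448798) = -20170 + 221263781/105448798 = -2126680991879/105448798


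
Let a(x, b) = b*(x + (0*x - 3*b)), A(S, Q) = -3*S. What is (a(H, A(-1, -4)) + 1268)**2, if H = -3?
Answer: 1517824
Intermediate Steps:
a(x, b) = b*(x - 3*b) (a(x, b) = b*(x + (0 - 3*b)) = b*(x - 3*b))
(a(H, A(-1, -4)) + 1268)**2 = ((-3*(-1))*(-3 - (-9)*(-1)) + 1268)**2 = (3*(-3 - 3*3) + 1268)**2 = (3*(-3 - 9) + 1268)**2 = (3*(-12) + 1268)**2 = (-36 + 1268)**2 = 1232**2 = 1517824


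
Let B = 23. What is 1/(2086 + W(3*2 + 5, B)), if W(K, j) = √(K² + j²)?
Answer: 1043/2175373 - 5*√26/4350746 ≈ 0.00047360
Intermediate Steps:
1/(2086 + W(3*2 + 5, B)) = 1/(2086 + √((3*2 + 5)² + 23²)) = 1/(2086 + √((6 + 5)² + 529)) = 1/(2086 + √(11² + 529)) = 1/(2086 + √(121 + 529)) = 1/(2086 + √650) = 1/(2086 + 5*√26)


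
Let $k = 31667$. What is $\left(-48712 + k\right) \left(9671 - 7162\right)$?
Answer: $-42765905$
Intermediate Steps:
$\left(-48712 + k\right) \left(9671 - 7162\right) = \left(-48712 + 31667\right) \left(9671 - 7162\right) = \left(-17045\right) 2509 = -42765905$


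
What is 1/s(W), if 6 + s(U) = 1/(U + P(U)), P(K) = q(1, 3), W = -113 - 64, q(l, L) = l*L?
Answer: -174/1045 ≈ -0.16651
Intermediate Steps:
q(l, L) = L*l
W = -177
P(K) = 3 (P(K) = 3*1 = 3)
s(U) = -6 + 1/(3 + U) (s(U) = -6 + 1/(U + 3) = -6 + 1/(3 + U))
1/s(W) = 1/((-17 - 6*(-177))/(3 - 177)) = 1/((-17 + 1062)/(-174)) = 1/(-1/174*1045) = 1/(-1045/174) = -174/1045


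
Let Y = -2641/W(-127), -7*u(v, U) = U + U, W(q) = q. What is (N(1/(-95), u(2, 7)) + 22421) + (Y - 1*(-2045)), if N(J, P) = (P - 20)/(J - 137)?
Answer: 20238860799/826516 ≈ 24487.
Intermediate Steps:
u(v, U) = -2*U/7 (u(v, U) = -(U + U)/7 = -2*U/7)
N(J, P) = (-20 + P)/(-137 + J)
Y = 2641/127 (Y = -2641/(-127) = -2641*(-1/127) = 2641/127 ≈ 20.795)
(N(1/(-95), u(2, 7)) + 22421) + (Y - 1*(-2045)) = ((-20 - 2/7*7)/(-137 + 1/(-95)) + 22421) + (2641/127 - 1*(-2045)) = ((-20 - 2)/(-137 - 1/95) + 22421) + (2641/127 + 2045) = (-22/(-13016/95) + 22421) + 262356/127 = (-95/13016*(-22) + 22421) + 262356/127 = (1045/6508 + 22421) + 262356/127 = 145916913/6508 + 262356/127 = 20238860799/826516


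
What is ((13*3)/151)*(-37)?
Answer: -1443/151 ≈ -9.5563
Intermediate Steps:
((13*3)/151)*(-37) = ((1/151)*39)*(-37) = (39/151)*(-37) = -1443/151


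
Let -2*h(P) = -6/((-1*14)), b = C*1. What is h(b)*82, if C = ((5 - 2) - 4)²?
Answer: -123/7 ≈ -17.571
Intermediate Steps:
C = 1 (C = (3 - 4)² = (-1)² = 1)
b = 1 (b = 1*1 = 1)
h(P) = -3/14 (h(P) = -(-3)/((-1*14)) = -(-3)/(-14) = -(-3)*(-1)/14 = -½*3/7 = -3/14)
h(b)*82 = -3/14*82 = -123/7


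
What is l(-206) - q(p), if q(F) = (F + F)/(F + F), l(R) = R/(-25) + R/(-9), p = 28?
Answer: 6779/225 ≈ 30.129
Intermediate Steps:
l(R) = -34*R/225 (l(R) = R*(-1/25) + R*(-⅑) = -R/25 - R/9 = -34*R/225)
q(F) = 1 (q(F) = (2*F)/((2*F)) = (2*F)*(1/(2*F)) = 1)
l(-206) - q(p) = -34/225*(-206) - 1*1 = 7004/225 - 1 = 6779/225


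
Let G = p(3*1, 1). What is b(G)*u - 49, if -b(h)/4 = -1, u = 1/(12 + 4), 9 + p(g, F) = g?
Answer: -195/4 ≈ -48.750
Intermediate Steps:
p(g, F) = -9 + g
u = 1/16 ≈ 0.062500
G = -6 (G = -9 + 3*1 = -9 + 3 = -6)
b(h) = 4 (b(h) = -4*(-1) = 4)
b(G)*u - 49 = 4*(1/16) - 49 = ¼ - 49 = -195/4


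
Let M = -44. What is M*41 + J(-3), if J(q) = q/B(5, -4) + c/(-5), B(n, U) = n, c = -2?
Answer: -9021/5 ≈ -1804.2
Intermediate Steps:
J(q) = ⅖ + q/5 (J(q) = q/5 - 2/(-5) = q*(⅕) - 2*(-⅕) = q/5 + ⅖ = ⅖ + q/5)
M*41 + J(-3) = -44*41 + (⅖ + (⅕)*(-3)) = -1804 + (⅖ - ⅗) = -1804 - ⅕ = -9021/5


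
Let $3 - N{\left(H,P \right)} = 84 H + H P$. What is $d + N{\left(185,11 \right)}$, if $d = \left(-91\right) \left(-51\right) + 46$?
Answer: $-12885$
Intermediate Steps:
$N{\left(H,P \right)} = 3 - 84 H - H P$ ($N{\left(H,P \right)} = 3 - \left(84 H + H P\right) = 3 - 84 H - H P$)
$d = 4687$ ($d = 4641 + 46 = 4687$)
$d + N{\left(185,11 \right)} = 4687 - \left(15537 + 2035\right) = 4687 - 17572 = -12885$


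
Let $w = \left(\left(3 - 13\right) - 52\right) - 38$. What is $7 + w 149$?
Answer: $-14893$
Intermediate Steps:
$w = -100$ ($w = \left(\left(3 - 13\right) - 52\right) - 38 = \left(-10 - 52\right) - 38 = -62 - 38 = -100$)
$7 + w 149 = 7 - 14900 = -14893$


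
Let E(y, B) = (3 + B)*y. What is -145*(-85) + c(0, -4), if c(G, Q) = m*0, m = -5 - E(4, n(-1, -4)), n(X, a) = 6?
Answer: 12325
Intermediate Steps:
E(y, B) = y*(3 + B)
m = -41 (m = -5 - 4*(3 + 6) = -5 - 4*9 = -5 - 1*36 = -5 - 36 = -41)
c(G, Q) = 0 (c(G, Q) = -41*0 = 0)
-145*(-85) + c(0, -4) = -145*(-85) + 0 = 12325 + 0 = 12325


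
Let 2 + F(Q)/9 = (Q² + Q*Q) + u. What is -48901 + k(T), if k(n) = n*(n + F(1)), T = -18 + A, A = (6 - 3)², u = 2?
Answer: -48982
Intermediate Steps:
F(Q) = 18*Q² (F(Q) = -18 + 9*((Q² + Q*Q) + 2) = -18 + 9*((Q² + Q²) + 2) = -18 + 9*(2*Q² + 2) = -18 + 9*(2 + 2*Q²) = -18 + (18 + 18*Q²) = 18*Q²)
A = 9 (A = 3² = 9)
T = -9 (T = -18 + 9 = -9)
k(n) = n*(18 + n) (k(n) = n*(n + 18*1²) = n*(n + 18*1) = n*(n + 18) = n*(18 + n))
-48901 + k(T) = -48901 - 9*(18 - 9) = -48901 - 9*9 = -48901 - 81 = -48982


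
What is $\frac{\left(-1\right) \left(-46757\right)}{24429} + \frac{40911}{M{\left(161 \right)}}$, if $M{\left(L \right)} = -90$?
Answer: $- \frac{36859507}{81430} \approx -452.65$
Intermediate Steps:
$\frac{\left(-1\right) \left(-46757\right)}{24429} + \frac{40911}{M{\left(161 \right)}} = \frac{\left(-1\right) \left(-46757\right)}{24429} + \frac{40911}{-90} = 46757 \cdot \frac{1}{24429} + 40911 \left(- \frac{1}{90}\right) = \frac{46757}{24429} - \frac{13637}{30} = - \frac{36859507}{81430}$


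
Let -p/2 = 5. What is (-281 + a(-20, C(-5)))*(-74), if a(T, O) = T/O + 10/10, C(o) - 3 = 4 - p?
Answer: 353720/17 ≈ 20807.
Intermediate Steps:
p = -10 (p = -2*5 = -10)
C(o) = 17 (C(o) = 3 + (4 - 1*(-10)) = 3 + (4 + 10) = 3 + 14 = 17)
a(T, O) = 1 + T/O (a(T, O) = T/O + 10*(1/10) = T/O + 1 = 1 + T/O)
(-281 + a(-20, C(-5)))*(-74) = (-281 + (17 - 20)/17)*(-74) = (-281 + (1/17)*(-3))*(-74) = (-281 - 3/17)*(-74) = -4780/17*(-74) = 353720/17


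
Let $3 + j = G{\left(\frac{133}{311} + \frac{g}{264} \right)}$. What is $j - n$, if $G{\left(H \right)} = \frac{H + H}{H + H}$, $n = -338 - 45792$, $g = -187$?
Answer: $46128$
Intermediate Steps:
$n = -46130$ ($n = -338 - 45792 = -46130$)
$G{\left(H \right)} = 1$ ($G{\left(H \right)} = \frac{2 H}{2 H} = 2 H \frac{1}{2 H} = 1$)
$j = -2$ ($j = -3 + 1 = -2$)
$j - n = -2 - -46130 = -2 + 46130 = 46128$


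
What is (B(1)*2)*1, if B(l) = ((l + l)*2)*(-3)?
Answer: -24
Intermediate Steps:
B(l) = -12*l (B(l) = ((2*l)*2)*(-3) = (4*l)*(-3) = -12*l)
(B(1)*2)*1 = (-12*1*2)*1 = -12*2*1 = -24*1 = -24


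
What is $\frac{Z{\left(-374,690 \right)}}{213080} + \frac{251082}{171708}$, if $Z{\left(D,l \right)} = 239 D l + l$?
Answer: $- \frac{87805849647}{304896172} \approx -287.99$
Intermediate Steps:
$Z{\left(D,l \right)} = l + 239 D l$ ($Z{\left(D,l \right)} = 239 D l + l = l + 239 D l$)
$\frac{Z{\left(-374,690 \right)}}{213080} + \frac{251082}{171708} = \frac{690 \left(1 + 239 \left(-374\right)\right)}{213080} + \frac{251082}{171708} = 690 \left(1 - 89386\right) \frac{1}{213080} + 251082 \cdot \frac{1}{171708} = 690 \left(-89385\right) \frac{1}{213080} + \frac{41847}{28618} = \left(-61675650\right) \frac{1}{213080} + \frac{41847}{28618} = - \frac{6167565}{21308} + \frac{41847}{28618} = - \frac{87805849647}{304896172}$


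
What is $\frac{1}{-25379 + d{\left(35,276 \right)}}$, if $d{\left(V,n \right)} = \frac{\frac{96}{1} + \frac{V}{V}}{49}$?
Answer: $- \frac{49}{1243474} \approx -3.9406 \cdot 10^{-5}$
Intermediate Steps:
$d{\left(V,n \right)} = \frac{97}{49}$ ($d{\left(V,n \right)} = \left(96 \cdot 1 + 1\right) \frac{1}{49} = \left(96 + 1\right) \frac{1}{49} = 97 \cdot \frac{1}{49} = \frac{97}{49}$)
$\frac{1}{-25379 + d{\left(35,276 \right)}} = \frac{1}{-25379 + \frac{97}{49}} = \frac{1}{- \frac{1243474}{49}} = - \frac{49}{1243474}$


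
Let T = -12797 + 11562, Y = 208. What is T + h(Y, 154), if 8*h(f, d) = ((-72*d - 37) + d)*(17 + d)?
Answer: -1885921/8 ≈ -2.3574e+5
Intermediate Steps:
T = -1235
h(f, d) = (-37 - 71*d)*(17 + d)/8 (h(f, d) = (((-72*d - 37) + d)*(17 + d))/8 = (((-37 - 72*d) + d)*(17 + d))/8 = ((-37 - 71*d)*(17 + d))/8 = (-37 - 71*d)*(17 + d)/8)
T + h(Y, 154) = -1235 + (-629/8 - 311/2*154 - 71/8*154**2) = -1235 + (-629/8 - 23947 - 71/8*23716) = -1235 + (-629/8 - 23947 - 420959/2) = -1235 - 1876041/8 = -1885921/8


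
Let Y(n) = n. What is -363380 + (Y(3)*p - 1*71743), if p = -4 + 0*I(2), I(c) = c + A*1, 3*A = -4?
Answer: -435135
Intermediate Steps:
A = -4/3 (A = (1/3)*(-4) = -4/3 ≈ -1.3333)
I(c) = -4/3 + c (I(c) = c - 4/3*1 = c - 4/3 = -4/3 + c)
p = -4 (p = -4 + 0*(-4/3 + 2) = -4 + 0*(2/3) = -4 + 0 = -4)
-363380 + (Y(3)*p - 1*71743) = -363380 + (3*(-4) - 1*71743) = -363380 + (-12 - 71743) = -363380 - 71755 = -435135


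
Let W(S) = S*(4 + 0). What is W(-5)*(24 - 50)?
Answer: 520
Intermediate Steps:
W(S) = 4*S (W(S) = S*4 = 4*S)
W(-5)*(24 - 50) = (4*(-5))*(24 - 50) = -20*(-26) = 520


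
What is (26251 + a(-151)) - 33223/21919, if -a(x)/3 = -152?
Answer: 585357510/21919 ≈ 26705.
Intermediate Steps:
a(x) = 456 (a(x) = -3*(-152) = 456)
(26251 + a(-151)) - 33223/21919 = (26251 + 456) - 33223/21919 = 26707 - 33223*1/21919 = 26707 - 33223/21919 = 585357510/21919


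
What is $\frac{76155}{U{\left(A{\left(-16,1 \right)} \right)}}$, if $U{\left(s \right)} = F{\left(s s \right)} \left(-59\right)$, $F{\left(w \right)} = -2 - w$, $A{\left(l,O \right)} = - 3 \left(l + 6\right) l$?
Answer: $\frac{76155}{13593718} \approx 0.0056022$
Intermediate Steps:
$A{\left(l,O \right)} = l \left(-18 - 3 l\right)$ ($A{\left(l,O \right)} = - 3 \left(6 + l\right) l = \left(-18 - 3 l\right) l = l \left(-18 - 3 l\right)$)
$U{\left(s \right)} = 118 + 59 s^{2}$ ($U{\left(s \right)} = \left(-2 - s s\right) \left(-59\right) = \left(-2 - s^{2}\right) \left(-59\right) = 118 + 59 s^{2}$)
$\frac{76155}{U{\left(A{\left(-16,1 \right)} \right)}} = \frac{76155}{118 + 59 \left(\left(-3\right) \left(-16\right) \left(6 - 16\right)\right)^{2}} = \frac{76155}{118 + 59 \left(\left(-3\right) \left(-16\right) \left(-10\right)\right)^{2}} = \frac{76155}{118 + 59 \left(-480\right)^{2}} = \frac{76155}{118 + 59 \cdot 230400} = \frac{76155}{118 + 13593600} = \frac{76155}{13593718}$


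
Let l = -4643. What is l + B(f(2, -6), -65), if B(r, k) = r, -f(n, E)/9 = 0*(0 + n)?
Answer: -4643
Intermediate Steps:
f(n, E) = 0 (f(n, E) = -0*(0 + n) = -0*n = -9*0 = 0)
l + B(f(2, -6), -65) = -4643 + 0 = -4643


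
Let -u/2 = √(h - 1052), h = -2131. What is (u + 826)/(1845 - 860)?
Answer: 826/985 - 2*I*√3183/985 ≈ 0.83858 - 0.11455*I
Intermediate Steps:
u = -2*I*√3183 (u = -2*√(-2131 - 1052) = -2*I*√3183 ≈ -112.84*I)
(u + 826)/(1845 - 860) = (-2*I*√3183 + 826)/(1845 - 860) = (826 - 2*I*√3183)/985 = (826 - 2*I*√3183)*(1/985) = 826/985 - 2*I*√3183/985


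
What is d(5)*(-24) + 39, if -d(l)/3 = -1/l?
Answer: 123/5 ≈ 24.600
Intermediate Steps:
d(l) = 3/l (d(l) = -(-3)/l = 3/l)
d(5)*(-24) + 39 = (3/5)*(-24) + 39 = (3*(⅕))*(-24) + 39 = (⅗)*(-24) + 39 = -72/5 + 39 = 123/5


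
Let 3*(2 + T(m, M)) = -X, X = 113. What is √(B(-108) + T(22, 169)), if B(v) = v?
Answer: I*√1329/3 ≈ 12.152*I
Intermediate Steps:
T(m, M) = -119/3 (T(m, M) = -2 + (-1*113)/3 = -2 + (⅓)*(-113) = -2 - 113/3 = -119/3)
√(B(-108) + T(22, 169)) = √(-108 - 119/3) = √(-443/3) = I*√1329/3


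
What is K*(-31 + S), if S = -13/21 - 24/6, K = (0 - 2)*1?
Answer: 1496/21 ≈ 71.238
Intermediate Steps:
K = -2 (K = -2*1 = -2)
S = -97/21 (S = -13*1/21 - 24*⅙ = -13/21 - 4 = -97/21 ≈ -4.6190)
K*(-31 + S) = -2*(-31 - 97/21) = -2*(-748/21) = 1496/21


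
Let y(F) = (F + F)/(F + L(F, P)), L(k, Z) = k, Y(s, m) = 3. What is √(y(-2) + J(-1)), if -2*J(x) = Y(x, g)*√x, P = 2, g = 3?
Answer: √(4 - 6*I)/2 ≈ 1.1838 - 0.63355*I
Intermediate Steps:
J(x) = -3*√x/2
y(F) = 1 (y(F) = (F + F)/(F + F) = (2*F)/((2*F)) = (2*F)*(1/(2*F)) = 1)
√(y(-2) + J(-1)) = √(1 - 3*I/2)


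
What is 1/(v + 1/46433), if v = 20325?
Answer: 46433/943750726 ≈ 4.9200e-5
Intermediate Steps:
1/(v + 1/46433) = 1/(20325 + 1/46433) = 1/(943750726/46433) = 46433/943750726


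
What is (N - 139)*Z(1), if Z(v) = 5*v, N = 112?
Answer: -135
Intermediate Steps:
(N - 139)*Z(1) = (112 - 139)*(5*1) = -27*5 = -135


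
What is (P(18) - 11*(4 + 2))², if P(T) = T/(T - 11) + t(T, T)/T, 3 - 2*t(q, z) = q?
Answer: 28761769/7056 ≈ 4076.2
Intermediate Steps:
t(q, z) = 3/2 - q/2
P(T) = T/(-11 + T) + (3/2 - T/2)/T (P(T) = T/(T - 11) + (3/2 - T/2)/T = T/(-11 + T) + (3/2 - T/2)/T)
(P(18) - 11*(4 + 2))² = ((½)*(-33 + 18² + 14*18)/(18*(-11 + 18)) - 11*(4 + 2))² = ((½)*(1/18)*(-33 + 324 + 252)/7 - 11*6)² = ((½)*(1/18)*(⅐)*543 - 66)² = (181/84 - 66)² = (-5363/84)² = 28761769/7056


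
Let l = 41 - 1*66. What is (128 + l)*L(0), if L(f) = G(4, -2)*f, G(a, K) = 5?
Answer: 0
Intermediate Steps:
L(f) = 5*f
l = -25 (l = 41 - 66 = -25)
(128 + l)*L(0) = (128 - 25)*(5*0) = 103*0 = 0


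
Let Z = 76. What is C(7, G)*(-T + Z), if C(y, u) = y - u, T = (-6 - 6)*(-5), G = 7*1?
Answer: 0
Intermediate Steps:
G = 7
T = 60 (T = -12*(-5) = 60)
C(7, G)*(-T + Z) = (7 - 1*7)*(-1*60 + 76) = (7 - 7)*(-60 + 76) = 0*16 = 0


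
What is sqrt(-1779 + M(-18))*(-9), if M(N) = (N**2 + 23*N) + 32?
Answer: -9*I*sqrt(1837) ≈ -385.74*I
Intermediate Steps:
M(N) = 32 + N**2 + 23*N
sqrt(-1779 + M(-18))*(-9) = sqrt(-1779 + (32 + (-18)**2 + 23*(-18)))*(-9) = sqrt(-1779 + (32 + 324 - 414))*(-9) = sqrt(-1779 - 58)*(-9) = sqrt(-1837)*(-9) = (I*sqrt(1837))*(-9) = -9*I*sqrt(1837)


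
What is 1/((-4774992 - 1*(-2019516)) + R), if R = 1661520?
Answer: -1/1093956 ≈ -9.1411e-7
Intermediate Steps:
1/((-4774992 - 1*(-2019516)) + R) = 1/((-4774992 - 1*(-2019516)) + 1661520) = 1/((-4774992 + 2019516) + 1661520) = 1/(-2755476 + 1661520) = 1/(-1093956) = -1/1093956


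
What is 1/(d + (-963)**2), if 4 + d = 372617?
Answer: 1/1299982 ≈ 7.6924e-7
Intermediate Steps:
d = 372613 (d = -4 + 372617 = 372613)
1/(d + (-963)**2) = 1/(372613 + (-963)**2) = 1/(372613 + 927369) = 1/1299982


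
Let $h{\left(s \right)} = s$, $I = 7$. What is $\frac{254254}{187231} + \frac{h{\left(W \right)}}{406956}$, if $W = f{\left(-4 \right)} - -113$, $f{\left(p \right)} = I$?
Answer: $\frac{784035292}{577233173} \approx 1.3583$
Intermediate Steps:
$f{\left(p \right)} = 7$
$W = 120$ ($W = 7 - -113 = 7 + 113 = 120$)
$\frac{254254}{187231} + \frac{h{\left(W \right)}}{406956} = \frac{254254}{187231} + \frac{120}{406956} = 254254 \cdot \frac{1}{187231} + 120 \cdot \frac{1}{406956} = \frac{23114}{17021} + \frac{10}{33913} = \frac{784035292}{577233173}$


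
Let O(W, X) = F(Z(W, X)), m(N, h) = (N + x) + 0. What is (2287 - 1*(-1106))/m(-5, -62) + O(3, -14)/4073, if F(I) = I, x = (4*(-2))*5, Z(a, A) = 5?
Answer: -1535496/20365 ≈ -75.399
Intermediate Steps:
x = -40 (x = -8*5 = -40)
m(N, h) = -40 + N (m(N, h) = (N - 40) + 0 = (-40 + N) + 0 = -40 + N)
O(W, X) = 5
(2287 - 1*(-1106))/m(-5, -62) + O(3, -14)/4073 = (2287 - 1*(-1106))/(-40 - 5) + 5/4073 = (2287 + 1106)/(-45) + 5*(1/4073) = 3393*(-1/45) + 5/4073 = -377/5 + 5/4073 = -1535496/20365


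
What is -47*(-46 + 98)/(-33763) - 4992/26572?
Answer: -1992364/17252893 ≈ -0.11548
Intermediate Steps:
-47*(-46 + 98)/(-33763) - 4992/26572 = -47*52*(-1/33763) - 4992*1/26572 = -2444*(-1/33763) - 96/511 = 2444/33763 - 96/511 = -1992364/17252893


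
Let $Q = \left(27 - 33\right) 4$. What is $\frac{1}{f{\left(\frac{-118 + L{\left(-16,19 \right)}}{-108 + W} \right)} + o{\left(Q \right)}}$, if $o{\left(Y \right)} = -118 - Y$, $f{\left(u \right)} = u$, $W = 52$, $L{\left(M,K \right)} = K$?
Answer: $- \frac{56}{5165} \approx -0.010842$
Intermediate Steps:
$Q = -24$ ($Q = \left(27 - 33\right) 4 = \left(-6\right) 4 = -24$)
$\frac{1}{f{\left(\frac{-118 + L{\left(-16,19 \right)}}{-108 + W} \right)} + o{\left(Q \right)}} = \frac{1}{\frac{-118 + 19}{-108 + 52} - 94} = \frac{1}{- \frac{99}{-56} + \left(-118 + 24\right)} = \frac{1}{\left(-99\right) \left(- \frac{1}{56}\right) - 94} = \frac{1}{\frac{99}{56} - 94} = \frac{1}{- \frac{5165}{56}} = - \frac{56}{5165}$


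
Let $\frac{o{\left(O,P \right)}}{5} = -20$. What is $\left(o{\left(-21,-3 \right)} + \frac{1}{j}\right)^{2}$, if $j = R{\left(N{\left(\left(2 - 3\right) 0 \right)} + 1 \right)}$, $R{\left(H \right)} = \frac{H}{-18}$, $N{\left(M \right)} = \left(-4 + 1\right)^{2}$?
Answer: $\frac{259081}{25} \approx 10363.0$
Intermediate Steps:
$N{\left(M \right)} = 9$ ($N{\left(M \right)} = \left(-3\right)^{2} = 9$)
$o{\left(O,P \right)} = -100$ ($o{\left(O,P \right)} = 5 \left(-20\right) = -100$)
$R{\left(H \right)} = - \frac{H}{18}$ ($R{\left(H \right)} = H \left(- \frac{1}{18}\right) = - \frac{H}{18}$)
$j = - \frac{5}{9}$ ($j = - \frac{9 + 1}{18} = \left(- \frac{1}{18}\right) 10 = - \frac{5}{9} \approx -0.55556$)
$\left(o{\left(-21,-3 \right)} + \frac{1}{j}\right)^{2} = \left(-100 + \frac{1}{- \frac{5}{9}}\right)^{2} = \left(-100 - \frac{9}{5}\right)^{2} = \left(- \frac{509}{5}\right)^{2} = \frac{259081}{25}$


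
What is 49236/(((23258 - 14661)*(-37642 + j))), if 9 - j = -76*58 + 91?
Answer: -12309/71604413 ≈ -0.00017190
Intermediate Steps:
j = 4326 (j = 9 - (-76*58 + 91) = 9 - (-4408 + 91) = 9 - 1*(-4317) = 9 + 4317 = 4326)
49236/(((23258 - 14661)*(-37642 + j))) = 49236/(((23258 - 14661)*(-37642 + 4326))) = 49236/((8597*(-33316))) = 49236/(-286417652) = 49236*(-1/286417652) = -12309/71604413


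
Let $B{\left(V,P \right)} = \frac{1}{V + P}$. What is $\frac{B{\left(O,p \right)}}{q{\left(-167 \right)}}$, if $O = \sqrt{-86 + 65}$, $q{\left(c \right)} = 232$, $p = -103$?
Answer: $- \frac{103}{2466160} - \frac{i \sqrt{21}}{2466160} \approx -4.1765 \cdot 10^{-5} - 1.8582 \cdot 10^{-6} i$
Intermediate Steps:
$O = i \sqrt{21}$ ($O = \sqrt{-21} = i \sqrt{21} \approx 4.5826 i$)
$B{\left(V,P \right)} = \frac{1}{P + V}$
$\frac{B{\left(O,p \right)}}{q{\left(-167 \right)}} = \frac{1}{\left(-103 + i \sqrt{21}\right) 232} = \frac{1}{-103 + i \sqrt{21}} \cdot \frac{1}{232} = \frac{1}{232 \left(-103 + i \sqrt{21}\right)}$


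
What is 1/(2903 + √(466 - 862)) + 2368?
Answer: 19957045143/8427805 - 6*I*√11/8427805 ≈ 2368.0 - 2.3612e-6*I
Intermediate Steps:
1/(2903 + √(466 - 862)) + 2368 = 1/(2903 + √(-396)) + 2368 = 1/(2903 + 6*I*√11) + 2368 = 2368 + 1/(2903 + 6*I*√11)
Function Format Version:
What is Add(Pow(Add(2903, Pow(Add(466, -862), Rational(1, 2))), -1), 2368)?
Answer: Add(Rational(19957045143, 8427805), Mul(Rational(-6, 8427805), I, Pow(11, Rational(1, 2)))) ≈ Add(2368.0, Mul(-2.3612e-6, I))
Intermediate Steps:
Add(Pow(Add(2903, Pow(Add(466, -862), Rational(1, 2))), -1), 2368) = Add(Pow(Add(2903, Pow(-396, Rational(1, 2))), -1), 2368) = Add(Pow(Add(2903, Mul(6, I, Pow(11, Rational(1, 2)))), -1), 2368) = Add(2368, Pow(Add(2903, Mul(6, I, Pow(11, Rational(1, 2)))), -1))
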